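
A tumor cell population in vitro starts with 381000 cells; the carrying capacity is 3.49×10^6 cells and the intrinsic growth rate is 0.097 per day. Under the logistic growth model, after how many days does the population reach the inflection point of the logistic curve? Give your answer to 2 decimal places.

21.64 days

Logistic growth is fastest at N = K/2 = 1.745×10^6.
A = (K − N₀)/N₀ = 8.1601. Set K/(1 + A·e^(−rt)) = K/2 → A·e^(−rt) = 1.
e^(−0.097t) = 1/8.1601 = 0.122547, so t = ln(8.1601)/0.097 = 2.0993/0.097 = 21.642.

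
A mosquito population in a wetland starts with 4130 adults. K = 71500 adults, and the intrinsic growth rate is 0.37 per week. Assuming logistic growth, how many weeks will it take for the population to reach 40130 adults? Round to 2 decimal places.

A = (K − N₀)/N₀ = (71500 − 4130)/4130 = 16.312.
Solve 71500/(1 + 16.312·e^(−0.37t)) = 40130: 1 + 16.312·e^(−0.37t) = 1.7817, so e^(−0.37t) = 0.0479213.
−0.37·t = ln(0.0479213) = -3.0382, so t = 3.0382/0.37 = 8.2113.

8.21 weeks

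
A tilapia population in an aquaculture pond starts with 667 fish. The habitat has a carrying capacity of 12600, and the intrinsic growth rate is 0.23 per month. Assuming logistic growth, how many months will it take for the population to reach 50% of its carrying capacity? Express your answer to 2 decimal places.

12.54 months

A = (K − N₀)/N₀ = (12600 − 667)/667 = 17.891.
Solve 12600/(1 + 17.891·e^(−0.23t)) = 6300: 1 + 17.891·e^(−0.23t) = 2, so e^(−0.23t) = 0.0558954.
−0.23·t = ln(0.0558954) = -2.8843, so t = 2.8843/0.23 = 12.54.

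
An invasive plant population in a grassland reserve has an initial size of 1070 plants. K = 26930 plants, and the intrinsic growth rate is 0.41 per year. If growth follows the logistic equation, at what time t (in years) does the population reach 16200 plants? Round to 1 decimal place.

A = (K − N₀)/N₀ = (26930 − 1070)/1070 = 24.168.
Solve 26930/(1 + 24.168·e^(−0.41t)) = 16200: 1 + 24.168·e^(−0.41t) = 1.6623, so e^(−0.41t) = 0.0274056.
−0.41·t = ln(0.0274056) = -3.597, so t = 3.597/0.41 = 8.7732.

8.8 years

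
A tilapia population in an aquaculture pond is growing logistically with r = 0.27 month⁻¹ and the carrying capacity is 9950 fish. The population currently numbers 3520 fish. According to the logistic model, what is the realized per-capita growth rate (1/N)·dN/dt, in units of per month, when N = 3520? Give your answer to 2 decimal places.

(1/N)·dN/dt = r(1 − N/K) = 0.27 × (1 − 3520/9950).
= 0.27 × 0.64623 = 0.17448.

0.17 per month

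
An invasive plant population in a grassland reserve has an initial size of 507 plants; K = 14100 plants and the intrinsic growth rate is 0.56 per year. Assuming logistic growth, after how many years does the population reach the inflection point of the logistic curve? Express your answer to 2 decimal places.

5.87 years

Logistic growth is fastest at N = K/2 = 7050.
A = (K − N₀)/N₀ = 26.811. Set K/(1 + A·e^(−rt)) = K/2 → A·e^(−rt) = 1.
e^(−0.56t) = 1/26.811 = 0.0372986, so t = ln(26.811)/0.56 = 3.2888/0.56 = 5.8729.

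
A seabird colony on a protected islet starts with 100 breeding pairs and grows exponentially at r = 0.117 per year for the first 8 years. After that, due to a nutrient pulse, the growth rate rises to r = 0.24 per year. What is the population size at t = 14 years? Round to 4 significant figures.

Phase 1: N(8) = 100·e^(0.117×8) = 100·e^0.936 = 254.976.
Phase 2 runs for 14 − 8 = 6 years at r = 0.24.
N(14) = 254.976·e^(0.24×6) = 254.976·e^1.44 = 1076.18.

1076 breeding pairs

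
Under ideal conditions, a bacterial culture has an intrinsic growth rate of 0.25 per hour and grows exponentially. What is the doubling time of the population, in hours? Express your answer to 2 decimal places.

2.77 hours

Doubling time t_d = ln(2)/r = 0.6931/0.25 = 2.7726.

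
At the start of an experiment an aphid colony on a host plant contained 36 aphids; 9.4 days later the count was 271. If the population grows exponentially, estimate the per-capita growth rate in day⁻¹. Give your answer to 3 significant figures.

0.215 per day

From N(t) = N₀·e^(rt): e^(r·9.4) = 271/36 = 7.5278.
r·9.4 = ln(7.5278) = 2.0186, so r = 2.0186/9.4 = 0.21474.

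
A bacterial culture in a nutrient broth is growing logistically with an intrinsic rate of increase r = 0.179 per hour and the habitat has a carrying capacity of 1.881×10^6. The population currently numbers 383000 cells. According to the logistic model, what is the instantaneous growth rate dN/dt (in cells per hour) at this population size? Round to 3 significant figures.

dN/dt = rN(1 − N/K) = 0.179 × 383000 × (1 − 383000/1.881×10^6).
1 − 383000/1.881×10^6 = 0.79638; dN/dt = 0.179 × 383000 × 0.79638 = 54598.

54600 cells per hour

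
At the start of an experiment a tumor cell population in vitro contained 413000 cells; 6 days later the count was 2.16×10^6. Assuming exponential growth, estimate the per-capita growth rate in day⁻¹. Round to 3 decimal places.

From N(t) = N₀·e^(rt): e^(r·6) = 2.16×10^6/413000 = 5.23.
r·6 = ln(5.23) = 1.6544, so r = 1.6544/6 = 0.27574.

0.276 per day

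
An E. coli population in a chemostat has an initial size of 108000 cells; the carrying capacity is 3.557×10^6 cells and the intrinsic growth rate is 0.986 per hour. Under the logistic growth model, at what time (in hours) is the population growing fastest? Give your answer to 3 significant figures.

3.51 hours

Logistic growth is fastest at N = K/2 = 1.7785×10^6.
A = (K − N₀)/N₀ = 31.935. Set K/(1 + A·e^(−rt)) = K/2 → A·e^(−rt) = 1.
e^(−0.986t) = 1/31.935 = 0.0313134, so t = ln(31.935)/0.986 = 3.4637/0.986 = 3.5129.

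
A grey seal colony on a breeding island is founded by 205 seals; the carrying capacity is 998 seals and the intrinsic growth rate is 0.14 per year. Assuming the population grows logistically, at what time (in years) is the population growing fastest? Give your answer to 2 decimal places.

9.66 years

Logistic growth is fastest at N = K/2 = 499.
A = (K − N₀)/N₀ = 3.8683. Set K/(1 + A·e^(−rt)) = K/2 → A·e^(−rt) = 1.
e^(−0.14t) = 1/3.8683 = 0.258512, so t = ln(3.8683)/0.14 = 1.3528/0.14 = 9.663.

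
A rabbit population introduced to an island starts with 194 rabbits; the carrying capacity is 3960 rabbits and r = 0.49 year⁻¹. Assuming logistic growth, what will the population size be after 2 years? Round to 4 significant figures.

477.9 rabbits

A = (K − N₀)/N₀ = (3960 − 194)/194 = 19.412.
N(t) = K/(1 + A·e^(−rt)) = 3960/(1 + 19.412×e^(−0.49×2)).
e^(−0.98) = 0.37531; denominator = 1 + 19.412×0.37531 = 8.2857.
N = 3960/8.2857 = 477.933.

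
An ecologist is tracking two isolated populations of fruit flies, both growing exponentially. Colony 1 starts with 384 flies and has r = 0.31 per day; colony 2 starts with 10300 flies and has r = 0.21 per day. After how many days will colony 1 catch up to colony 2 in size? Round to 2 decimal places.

32.89 days

Set 384·e^(0.31t) = 10300·e^(0.21t).
e^((0.31 − 0.21)t) = 10300/384 → e^(0.1·t) = 26.823.
0.1·t = ln(26.823) = 3.2893, so t = 3.2893/0.1 = 32.893.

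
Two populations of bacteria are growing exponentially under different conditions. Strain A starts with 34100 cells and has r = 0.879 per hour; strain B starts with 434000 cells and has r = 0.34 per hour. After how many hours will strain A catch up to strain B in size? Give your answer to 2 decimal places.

Set 34100·e^(0.879t) = 434000·e^(0.34t).
e^((0.879 − 0.34)t) = 434000/34100 → e^(0.539·t) = 12.727.
0.539·t = ln(12.727) = 2.5437, so t = 2.5437/0.539 = 4.7194.

4.72 hours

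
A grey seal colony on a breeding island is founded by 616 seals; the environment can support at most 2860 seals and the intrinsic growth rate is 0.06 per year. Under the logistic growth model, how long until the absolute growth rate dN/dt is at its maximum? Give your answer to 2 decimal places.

21.55 years

Logistic growth is fastest at N = K/2 = 1430.
A = (K − N₀)/N₀ = 3.6429. Set K/(1 + A·e^(−rt)) = K/2 → A·e^(−rt) = 1.
e^(−0.06t) = 1/3.6429 = 0.27451, so t = ln(3.6429)/0.06 = 1.2928/0.06 = 21.546.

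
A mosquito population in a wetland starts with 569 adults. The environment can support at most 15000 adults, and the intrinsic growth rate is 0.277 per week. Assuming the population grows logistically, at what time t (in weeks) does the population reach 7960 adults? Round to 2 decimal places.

A = (K − N₀)/N₀ = (15000 − 569)/569 = 25.362.
Solve 15000/(1 + 25.362·e^(−0.277t)) = 7960: 1 + 25.362·e^(−0.277t) = 1.8844, so e^(−0.277t) = 0.0348719.
−0.277·t = ln(0.0348719) = -3.3561, so t = 3.3561/0.277 = 12.116.

12.12 weeks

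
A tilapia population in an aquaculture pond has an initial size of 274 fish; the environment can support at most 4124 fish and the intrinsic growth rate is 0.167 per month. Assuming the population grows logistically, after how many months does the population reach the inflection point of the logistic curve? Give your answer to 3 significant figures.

Logistic growth is fastest at N = K/2 = 2062.
A = (K − N₀)/N₀ = 14.051. Set K/(1 + A·e^(−rt)) = K/2 → A·e^(−rt) = 1.
e^(−0.167t) = 1/14.051 = 0.0711688, so t = ln(14.051)/0.167 = 2.6427/0.167 = 15.825.

15.8 months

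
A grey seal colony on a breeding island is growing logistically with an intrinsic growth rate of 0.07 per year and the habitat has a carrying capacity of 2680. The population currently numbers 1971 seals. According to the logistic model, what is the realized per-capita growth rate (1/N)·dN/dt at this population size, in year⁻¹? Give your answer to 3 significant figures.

(1/N)·dN/dt = r(1 − N/K) = 0.07 × (1 − 1971/2680).
= 0.07 × 0.26455 = 0.018519.

0.0185 per year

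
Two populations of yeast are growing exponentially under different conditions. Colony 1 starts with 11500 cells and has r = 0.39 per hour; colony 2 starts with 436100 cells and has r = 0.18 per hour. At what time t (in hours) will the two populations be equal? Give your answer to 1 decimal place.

Set 11500·e^(0.39t) = 436100·e^(0.18t).
e^((0.39 − 0.18)t) = 436100/11500 → e^(0.21·t) = 37.922.
0.21·t = ln(37.922) = 3.6355, so t = 3.6355/0.21 = 17.312.

17.3 hours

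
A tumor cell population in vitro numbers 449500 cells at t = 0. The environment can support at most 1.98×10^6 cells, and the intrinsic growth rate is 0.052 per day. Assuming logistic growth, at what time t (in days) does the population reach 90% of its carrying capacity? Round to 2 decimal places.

65.82 days

A = (K − N₀)/N₀ = (1.98×10^6 − 449500)/449500 = 3.4049.
Solve 1.98×10^6/(1 + 3.4049·e^(−0.052t)) = 1.782×10^6: 1 + 3.4049·e^(−0.052t) = 1.1111, so e^(−0.052t) = 0.0326328.
−0.052·t = ln(0.0326328) = -3.4224, so t = 3.4224/0.052 = 65.816.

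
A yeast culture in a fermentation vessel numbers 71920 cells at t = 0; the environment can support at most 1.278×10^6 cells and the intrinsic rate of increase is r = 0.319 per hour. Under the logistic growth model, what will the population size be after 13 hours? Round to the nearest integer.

1010149 cells

A = (K − N₀)/N₀ = (1.278×10^6 − 71920)/71920 = 16.77.
N(t) = K/(1 + A·e^(−rt)) = 1.278×10^6/(1 + 16.77×e^(−0.319×13)).
e^(−4.147) = 0.015812; denominator = 1 + 16.77×0.015812 = 1.2652.
N = 1.278×10^6/1.2652 = 1.010149×10^6.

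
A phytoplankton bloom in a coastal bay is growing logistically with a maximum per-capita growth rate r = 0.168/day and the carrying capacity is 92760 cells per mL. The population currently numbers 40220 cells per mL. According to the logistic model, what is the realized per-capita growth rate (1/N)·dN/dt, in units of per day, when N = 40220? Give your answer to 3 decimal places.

0.095 per day

(1/N)·dN/dt = r(1 − N/K) = 0.168 × (1 − 40220/92760).
= 0.168 × 0.56641 = 0.095157.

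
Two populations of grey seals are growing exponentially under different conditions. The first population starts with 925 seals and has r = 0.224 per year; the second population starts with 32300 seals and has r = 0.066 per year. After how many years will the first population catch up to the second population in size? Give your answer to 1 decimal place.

Set 925·e^(0.224t) = 32300·e^(0.066t).
e^((0.224 − 0.066)t) = 32300/925 → e^(0.158·t) = 34.919.
0.158·t = ln(34.919) = 3.553, so t = 3.553/0.158 = 22.488.

22.5 years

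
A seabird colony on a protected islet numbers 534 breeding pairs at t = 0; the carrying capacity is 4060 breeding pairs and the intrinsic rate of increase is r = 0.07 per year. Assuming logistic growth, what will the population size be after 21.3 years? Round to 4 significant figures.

A = (K − N₀)/N₀ = (4060 − 534)/534 = 6.603.
N(t) = K/(1 + A·e^(−rt)) = 4060/(1 + 6.603×e^(−0.07×21.3)).
e^(−1.491) = 0.22515; denominator = 1 + 6.603×0.22515 = 2.4866.
N = 4060/2.4866 = 1632.72.

1633 breeding pairs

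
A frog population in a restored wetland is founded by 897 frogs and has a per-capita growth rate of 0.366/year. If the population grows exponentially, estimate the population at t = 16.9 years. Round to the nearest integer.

435590 frogs

N(t) = N₀·e^(rt) = 897 × e^(0.366×16.9) = 897 × e^6.185.
e^6.185 ≈ 485.61, so N ≈ 897 × 485.61 = 435590.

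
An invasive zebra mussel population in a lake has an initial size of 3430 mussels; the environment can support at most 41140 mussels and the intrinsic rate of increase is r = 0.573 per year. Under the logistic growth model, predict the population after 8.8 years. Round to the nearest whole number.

38413 mussels

A = (K − N₀)/N₀ = (41140 − 3430)/3430 = 10.994.
N(t) = K/(1 + A·e^(−rt)) = 41140/(1 + 10.994×e^(−0.573×8.8)).
e^(−5.042) = 0.0064582; denominator = 1 + 10.994×0.0064582 = 1.071.
N = 41140/1.071 = 38412.6.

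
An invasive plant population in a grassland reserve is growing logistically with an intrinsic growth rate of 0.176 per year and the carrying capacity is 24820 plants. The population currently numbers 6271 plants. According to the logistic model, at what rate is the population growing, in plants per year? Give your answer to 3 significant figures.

dN/dt = rN(1 − N/K) = 0.176 × 6271 × (1 − 6271/24820).
1 − 6271/24820 = 0.74734; dN/dt = 0.176 × 6271 × 0.74734 = 824.84.

825 plants per year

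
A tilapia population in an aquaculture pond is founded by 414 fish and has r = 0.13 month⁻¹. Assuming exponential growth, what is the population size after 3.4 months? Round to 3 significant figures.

644 fish

N(t) = N₀·e^(rt) = 414 × e^(0.13×3.4) = 414 × e^0.442.
e^0.442 ≈ 1.5558, so N ≈ 414 × 1.5558 = 644.108.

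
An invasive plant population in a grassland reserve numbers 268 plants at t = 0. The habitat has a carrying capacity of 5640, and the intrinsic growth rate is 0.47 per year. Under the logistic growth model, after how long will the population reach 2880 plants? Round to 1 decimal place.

A = (K − N₀)/N₀ = (5640 − 268)/268 = 20.045.
Solve 5640/(1 + 20.045·e^(−0.47t)) = 2880: 1 + 20.045·e^(−0.47t) = 1.9583, so e^(−0.47t) = 0.0478096.
−0.47·t = ln(0.0478096) = -3.0405, so t = 3.0405/0.47 = 6.4692.

6.5 years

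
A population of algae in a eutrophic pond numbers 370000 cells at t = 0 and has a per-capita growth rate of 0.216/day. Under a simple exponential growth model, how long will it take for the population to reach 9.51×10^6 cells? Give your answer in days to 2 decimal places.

Set N₀·e^(rt) = 9.51×10^6: e^(0.216·t) = 9.51×10^6/370000 = 25.703.
0.216·t = ln(25.703) = 3.2466, so t = 3.2466/0.216 = 15.031.

15.03 days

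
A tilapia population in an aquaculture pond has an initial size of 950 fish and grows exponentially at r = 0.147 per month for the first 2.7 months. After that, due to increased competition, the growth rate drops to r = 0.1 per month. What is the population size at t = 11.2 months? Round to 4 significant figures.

Phase 1: N(2.7) = 950·e^(0.147×2.7) = 950·e^0.3969 = 1412.85.
Phase 2 runs for 11.2 − 2.7 = 8.5 months at r = 0.1.
N(11.2) = 1412.85·e^(0.1×8.5) = 1412.85·e^0.85 = 3305.56.

3306 fish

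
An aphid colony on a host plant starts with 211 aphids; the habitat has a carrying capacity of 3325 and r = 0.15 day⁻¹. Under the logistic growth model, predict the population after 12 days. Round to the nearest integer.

A = (K − N₀)/N₀ = (3325 − 211)/211 = 14.758.
N(t) = K/(1 + A·e^(−rt)) = 3325/(1 + 14.758×e^(−0.15×12)).
e^(−1.8) = 0.1653; denominator = 1 + 14.758×0.1653 = 3.4395.
N = 3325/3.4395 = 966.702.

967 aphids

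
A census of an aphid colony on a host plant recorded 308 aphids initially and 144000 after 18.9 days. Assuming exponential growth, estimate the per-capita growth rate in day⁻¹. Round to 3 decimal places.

From N(t) = N₀·e^(rt): e^(r·18.9) = 144000/308 = 467.53.
r·18.9 = ln(467.53) = 6.1475, so r = 6.1475/18.9 = 0.32526.

0.325 per day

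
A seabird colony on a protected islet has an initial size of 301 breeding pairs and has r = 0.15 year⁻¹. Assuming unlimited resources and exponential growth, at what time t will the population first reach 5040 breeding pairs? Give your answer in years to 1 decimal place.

18.8 years

Set N₀·e^(rt) = 5040: e^(0.15·t) = 5040/301 = 16.744.
0.15·t = ln(16.744) = 2.8181, so t = 2.8181/0.15 = 18.787.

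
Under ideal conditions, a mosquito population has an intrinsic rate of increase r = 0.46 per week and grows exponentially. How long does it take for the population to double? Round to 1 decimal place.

Doubling time t_d = ln(2)/r = 0.6931/0.46 = 1.5068.

1.5 weeks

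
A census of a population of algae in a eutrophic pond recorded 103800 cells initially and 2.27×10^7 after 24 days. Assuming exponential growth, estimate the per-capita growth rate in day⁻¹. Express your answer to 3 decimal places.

0.224 per day

From N(t) = N₀·e^(rt): e^(r·24) = 2.27×10^7/103800 = 218.69.
r·24 = ln(218.69) = 5.3877, so r = 5.3877/24 = 0.22449.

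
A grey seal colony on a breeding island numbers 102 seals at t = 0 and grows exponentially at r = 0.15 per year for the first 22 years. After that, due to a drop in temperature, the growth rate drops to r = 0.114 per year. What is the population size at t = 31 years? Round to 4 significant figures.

7715 seals

Phase 1: N(22) = 102·e^(0.15×22) = 102·e^3.3 = 2765.49.
Phase 2 runs for 31 − 22 = 9 years at r = 0.114.
N(31) = 2765.49·e^(0.114×9) = 2765.49·e^1.026 = 7715.39.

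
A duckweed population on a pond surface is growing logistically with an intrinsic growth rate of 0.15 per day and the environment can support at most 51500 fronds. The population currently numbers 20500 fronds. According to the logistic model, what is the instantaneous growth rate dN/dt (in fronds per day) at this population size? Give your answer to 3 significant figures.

dN/dt = rN(1 − N/K) = 0.15 × 20500 × (1 − 20500/51500).
1 − 20500/51500 = 0.60194; dN/dt = 0.15 × 20500 × 0.60194 = 1851.

1850 fronds per day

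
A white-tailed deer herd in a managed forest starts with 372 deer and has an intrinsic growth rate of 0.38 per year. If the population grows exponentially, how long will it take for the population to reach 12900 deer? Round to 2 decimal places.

9.33 years

Set N₀·e^(rt) = 12900: e^(0.38·t) = 12900/372 = 34.677.
0.38·t = ln(34.677) = 3.5461, so t = 3.5461/0.38 = 9.3318.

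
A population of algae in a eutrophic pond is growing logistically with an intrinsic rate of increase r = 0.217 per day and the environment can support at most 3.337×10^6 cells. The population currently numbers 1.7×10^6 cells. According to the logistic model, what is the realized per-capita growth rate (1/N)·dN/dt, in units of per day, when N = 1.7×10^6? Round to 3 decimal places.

(1/N)·dN/dt = r(1 − N/K) = 0.217 × (1 − 1.7×10^6/3.337×10^6).
= 0.217 × 0.49056 = 0.10645.

0.106 per day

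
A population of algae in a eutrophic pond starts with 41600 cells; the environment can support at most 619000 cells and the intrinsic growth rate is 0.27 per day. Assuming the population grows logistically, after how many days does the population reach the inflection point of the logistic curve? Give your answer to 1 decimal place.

9.7 days

Logistic growth is fastest at N = K/2 = 309500.
A = (K − N₀)/N₀ = 13.88. Set K/(1 + A·e^(−rt)) = K/2 → A·e^(−rt) = 1.
e^(−0.27t) = 1/13.88 = 0.0720471, so t = ln(13.88)/0.27 = 2.6304/0.27 = 9.7424.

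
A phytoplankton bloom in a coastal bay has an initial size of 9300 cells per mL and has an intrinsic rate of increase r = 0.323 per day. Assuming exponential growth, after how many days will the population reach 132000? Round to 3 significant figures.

Set N₀·e^(rt) = 132000: e^(0.323·t) = 132000/9300 = 14.194.
0.323·t = ln(14.194) = 2.6528, so t = 2.6528/0.323 = 8.213.

8.21 days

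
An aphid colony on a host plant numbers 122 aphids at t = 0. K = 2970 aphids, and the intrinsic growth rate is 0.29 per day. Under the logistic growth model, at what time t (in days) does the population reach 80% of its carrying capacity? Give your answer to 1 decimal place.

A = (K − N₀)/N₀ = (2970 − 122)/122 = 23.344.
Solve 2970/(1 + 23.344·e^(−0.29t)) = 2376: 1 + 23.344·e^(−0.29t) = 1.25, so e^(−0.29t) = 0.0107093.
−0.29·t = ln(0.0107093) = -4.5366, so t = 4.5366/0.29 = 15.644.

15.6 days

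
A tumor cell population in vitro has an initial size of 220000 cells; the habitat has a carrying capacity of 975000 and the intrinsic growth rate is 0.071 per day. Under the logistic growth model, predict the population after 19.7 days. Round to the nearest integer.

A = (K − N₀)/N₀ = (975000 − 220000)/220000 = 3.4318.
N(t) = K/(1 + A·e^(−rt)) = 975000/(1 + 3.4318×e^(−0.071×19.7)).
e^(−1.399) = 0.24692; denominator = 1 + 3.4318×0.24692 = 1.8474.
N = 975000/1.8474 = 527775.

527775 cells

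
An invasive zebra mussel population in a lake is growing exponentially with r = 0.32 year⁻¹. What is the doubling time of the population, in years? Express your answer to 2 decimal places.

Doubling time t_d = ln(2)/r = 0.6931/0.32 = 2.1661.

2.17 years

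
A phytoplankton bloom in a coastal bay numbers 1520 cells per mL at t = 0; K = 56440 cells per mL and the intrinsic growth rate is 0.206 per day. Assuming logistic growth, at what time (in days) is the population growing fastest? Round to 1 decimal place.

17.4 days

Logistic growth is fastest at N = K/2 = 28220.
A = (K − N₀)/N₀ = 36.132. Set K/(1 + A·e^(−rt)) = K/2 → A·e^(−rt) = 1.
e^(−0.206t) = 1/36.132 = 0.0276766, so t = ln(36.132)/0.206 = 3.5872/0.206 = 17.413.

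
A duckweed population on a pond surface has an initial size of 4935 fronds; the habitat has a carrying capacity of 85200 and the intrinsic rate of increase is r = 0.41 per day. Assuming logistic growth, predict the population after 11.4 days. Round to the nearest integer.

A = (K − N₀)/N₀ = (85200 − 4935)/4935 = 16.264.
N(t) = K/(1 + A·e^(−rt)) = 85200/(1 + 16.264×e^(−0.41×11.4)).
e^(−4.674) = 0.0093349; denominator = 1 + 16.264×0.0093349 = 1.1518.
N = 85200/1.1518 = 73969.5.

73969 fronds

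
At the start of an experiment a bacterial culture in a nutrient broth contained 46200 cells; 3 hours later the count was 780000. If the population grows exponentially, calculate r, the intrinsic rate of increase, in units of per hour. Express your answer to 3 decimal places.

From N(t) = N₀·e^(rt): e^(r·3) = 780000/46200 = 16.883.
r·3 = ln(16.883) = 2.8263, so r = 2.8263/3 = 0.9421.

0.942 per hour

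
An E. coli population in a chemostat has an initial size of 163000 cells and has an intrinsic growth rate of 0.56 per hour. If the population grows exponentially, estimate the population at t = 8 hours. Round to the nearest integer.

14382252 cells

N(t) = N₀·e^(rt) = 163000 × e^(0.56×8) = 163000 × e^4.48.
e^4.48 ≈ 88.235, so N ≈ 163000 × 88.235 = 1.438225×10^7.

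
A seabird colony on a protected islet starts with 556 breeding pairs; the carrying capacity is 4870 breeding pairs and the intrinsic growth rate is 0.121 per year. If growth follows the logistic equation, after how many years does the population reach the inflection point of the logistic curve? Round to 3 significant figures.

Logistic growth is fastest at N = K/2 = 2435.
A = (K − N₀)/N₀ = 7.759. Set K/(1 + A·e^(−rt)) = K/2 → A·e^(−rt) = 1.
e^(−0.121t) = 1/7.759 = 0.128883, so t = ln(7.759)/0.121 = 2.0489/0.121 = 16.933.

16.9 years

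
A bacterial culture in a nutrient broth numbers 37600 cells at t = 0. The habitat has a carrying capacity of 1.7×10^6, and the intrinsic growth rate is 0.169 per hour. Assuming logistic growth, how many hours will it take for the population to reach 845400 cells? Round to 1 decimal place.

A = (K − N₀)/N₀ = (1.7×10^6 − 37600)/37600 = 44.213.
Solve 1.7×10^6/(1 + 44.213·e^(−0.169t)) = 845400: 1 + 44.213·e^(−0.169t) = 2.0109, so e^(−0.169t) = 0.022864.
−0.169·t = ln(0.022864) = -3.7782, so t = 3.7782/0.169 = 22.356.

22.4 hours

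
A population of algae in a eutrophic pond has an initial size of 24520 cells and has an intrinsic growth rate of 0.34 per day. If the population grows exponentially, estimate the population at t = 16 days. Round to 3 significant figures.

N(t) = N₀·e^(rt) = 24520 × e^(0.34×16) = 24520 × e^5.44.
e^5.44 ≈ 230.44, so N ≈ 24520 × 230.44 = 5.650442×10^6.

5650000 cells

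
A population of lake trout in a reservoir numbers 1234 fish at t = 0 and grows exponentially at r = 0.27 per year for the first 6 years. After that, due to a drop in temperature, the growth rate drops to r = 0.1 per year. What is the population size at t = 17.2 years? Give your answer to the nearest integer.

19111 fish

Phase 1: N(6) = 1234·e^(0.27×6) = 1234·e^1.62 = 6235.51.
Phase 2 runs for 17.2 − 6 = 11.2 years at r = 0.1.
N(17.2) = 6235.51·e^(0.1×11.2) = 6235.51·e^1.12 = 19110.9.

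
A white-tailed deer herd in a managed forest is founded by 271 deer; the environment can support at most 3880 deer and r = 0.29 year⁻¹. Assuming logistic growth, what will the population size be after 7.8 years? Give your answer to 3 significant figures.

1630 deer

A = (K − N₀)/N₀ = (3880 − 271)/271 = 13.317.
N(t) = K/(1 + A·e^(−rt)) = 3880/(1 + 13.317×e^(−0.29×7.8)).
e^(−2.262) = 0.10414; denominator = 1 + 13.317×0.10414 = 2.3869.
N = 3880/2.3869 = 1625.54.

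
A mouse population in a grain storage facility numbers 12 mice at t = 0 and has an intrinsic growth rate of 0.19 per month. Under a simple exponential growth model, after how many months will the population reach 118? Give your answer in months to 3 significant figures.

Set N₀·e^(rt) = 118: e^(0.19·t) = 118/12 = 9.8333.
0.19·t = ln(9.8333) = 2.2858, so t = 2.2858/0.19 = 12.03.

12.0 months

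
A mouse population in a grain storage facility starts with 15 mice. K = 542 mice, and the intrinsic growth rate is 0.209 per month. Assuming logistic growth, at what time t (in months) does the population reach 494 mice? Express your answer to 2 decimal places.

A = (K − N₀)/N₀ = (542 − 15)/15 = 35.133.
Solve 542/(1 + 35.133·e^(−0.209t)) = 494: 1 + 35.133·e^(−0.209t) = 1.0972, so e^(−0.209t) = 0.00276564.
−0.209·t = ln(0.00276564) = -5.8905, so t = 5.8905/0.209 = 28.184.

28.18 months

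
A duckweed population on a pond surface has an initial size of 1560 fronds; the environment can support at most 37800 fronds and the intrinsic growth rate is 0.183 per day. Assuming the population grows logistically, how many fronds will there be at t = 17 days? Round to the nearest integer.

A = (K − N₀)/N₀ = (37800 − 1560)/1560 = 23.231.
N(t) = K/(1 + A·e^(−rt)) = 37800/(1 + 23.231×e^(−0.183×17)).
e^(−3.111) = 0.044556; denominator = 1 + 23.231×0.044556 = 2.0351.
N = 37800/2.0351 = 18574.2.

18574 fronds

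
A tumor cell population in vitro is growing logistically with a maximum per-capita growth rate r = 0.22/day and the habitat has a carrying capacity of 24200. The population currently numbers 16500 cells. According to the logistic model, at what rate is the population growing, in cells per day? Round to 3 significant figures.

dN/dt = rN(1 − N/K) = 0.22 × 16500 × (1 − 16500/24200).
1 − 16500/24200 = 0.31818; dN/dt = 0.22 × 16500 × 0.31818 = 1155.

1160 cells per day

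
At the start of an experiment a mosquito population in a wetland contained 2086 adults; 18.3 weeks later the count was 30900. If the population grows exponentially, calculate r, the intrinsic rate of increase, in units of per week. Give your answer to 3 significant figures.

0.147 per week

From N(t) = N₀·e^(rt): e^(r·18.3) = 30900/2086 = 14.813.
r·18.3 = ln(14.813) = 2.6955, so r = 2.6955/18.3 = 0.1473.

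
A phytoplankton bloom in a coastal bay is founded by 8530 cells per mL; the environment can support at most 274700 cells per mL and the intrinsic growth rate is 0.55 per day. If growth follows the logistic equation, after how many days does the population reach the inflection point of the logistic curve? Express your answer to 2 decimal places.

Logistic growth is fastest at N = K/2 = 137350.
A = (K − N₀)/N₀ = 31.204. Set K/(1 + A·e^(−rt)) = K/2 → A·e^(−rt) = 1.
e^(−0.55t) = 1/31.204 = 0.0320472, so t = ln(31.204)/0.55 = 3.4405/0.55 = 6.2555.

6.26 days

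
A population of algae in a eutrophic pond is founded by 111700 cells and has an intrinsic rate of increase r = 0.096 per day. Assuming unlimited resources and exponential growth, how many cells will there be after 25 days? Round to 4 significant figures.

N(t) = N₀·e^(rt) = 111700 × e^(0.096×25) = 111700 × e^2.4.
e^2.4 ≈ 11.023, so N ≈ 111700 × 11.023 = 1.231289×10^6.

1231000 cells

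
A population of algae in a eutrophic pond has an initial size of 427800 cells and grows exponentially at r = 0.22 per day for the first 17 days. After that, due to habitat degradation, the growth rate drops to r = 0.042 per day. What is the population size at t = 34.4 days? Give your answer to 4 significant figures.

Phase 1: N(17) = 427800·e^(0.22×17) = 427800·e^3.74 = 1.800952×10^7.
Phase 2 runs for 34.4 − 17 = 17.4 days at r = 0.042.
N(34.4) = 1.800952×10^7·e^(0.042×17.4) = 1.800952×10^7·e^0.7308 = 3.740112×10^7.

37400000 cells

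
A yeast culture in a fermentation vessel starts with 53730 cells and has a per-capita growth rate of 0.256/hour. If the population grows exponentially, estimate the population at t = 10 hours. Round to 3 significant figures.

695000 cells

N(t) = N₀·e^(rt) = 53730 × e^(0.256×10) = 53730 × e^2.56.
e^2.56 ≈ 12.936, so N ≈ 53730 × 12.936 = 695041.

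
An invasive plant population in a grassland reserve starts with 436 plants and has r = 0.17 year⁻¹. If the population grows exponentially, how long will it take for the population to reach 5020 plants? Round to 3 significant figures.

14.4 years

Set N₀·e^(rt) = 5020: e^(0.17·t) = 5020/436 = 11.514.
0.17·t = ln(11.514) = 2.4435, so t = 2.4435/0.17 = 14.374.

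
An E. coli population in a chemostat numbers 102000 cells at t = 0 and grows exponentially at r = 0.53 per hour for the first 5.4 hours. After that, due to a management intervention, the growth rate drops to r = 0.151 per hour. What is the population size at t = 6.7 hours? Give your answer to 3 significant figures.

2170000 cells

Phase 1: N(5.4) = 102000·e^(0.53×5.4) = 102000·e^2.862 = 1.784641×10^6.
Phase 2 runs for 6.7 − 5.4 = 1.3 hours at r = 0.151.
N(6.7) = 1.784641×10^6·e^(0.151×1.3) = 1.784641×10^6·e^0.1963 = 2.171716×10^6.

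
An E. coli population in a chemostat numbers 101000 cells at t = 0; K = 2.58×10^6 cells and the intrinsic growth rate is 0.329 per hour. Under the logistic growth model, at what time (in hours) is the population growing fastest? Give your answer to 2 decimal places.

Logistic growth is fastest at N = K/2 = 1.29×10^6.
A = (K − N₀)/N₀ = 24.545. Set K/(1 + A·e^(−rt)) = K/2 → A·e^(−rt) = 1.
e^(−0.329t) = 1/24.545 = 0.0407422, so t = ln(24.545)/0.329 = 3.2005/0.329 = 9.7279.

9.73 hours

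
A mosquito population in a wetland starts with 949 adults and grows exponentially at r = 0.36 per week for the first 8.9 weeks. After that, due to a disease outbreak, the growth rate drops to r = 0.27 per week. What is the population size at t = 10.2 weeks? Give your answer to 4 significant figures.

Phase 1: N(8.9) = 949·e^(0.36×8.9) = 949·e^3.204 = 23374.7.
Phase 2 runs for 10.2 − 8.9 = 1.3 weeks at r = 0.27.
N(10.2) = 23374.7·e^(0.27×1.3) = 23374.7·e^0.351 = 33203.4.

33200 adults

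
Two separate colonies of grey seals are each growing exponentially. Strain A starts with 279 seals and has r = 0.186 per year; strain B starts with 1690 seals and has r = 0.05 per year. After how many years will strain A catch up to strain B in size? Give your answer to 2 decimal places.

13.24 years

Set 279·e^(0.186t) = 1690·e^(0.05t).
e^((0.186 − 0.05)t) = 1690/279 → e^(0.136·t) = 6.0573.
0.136·t = ln(6.0573) = 1.8013, so t = 1.8013/0.136 = 13.245.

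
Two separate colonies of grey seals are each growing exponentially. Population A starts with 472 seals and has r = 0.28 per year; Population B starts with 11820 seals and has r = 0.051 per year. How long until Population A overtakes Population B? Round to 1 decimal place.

Set 472·e^(0.28t) = 11820·e^(0.051t).
e^((0.28 − 0.051)t) = 11820/472 → e^(0.229·t) = 25.042.
0.229·t = ln(25.042) = 3.2206, so t = 3.2206/0.229 = 14.064.

14.1 years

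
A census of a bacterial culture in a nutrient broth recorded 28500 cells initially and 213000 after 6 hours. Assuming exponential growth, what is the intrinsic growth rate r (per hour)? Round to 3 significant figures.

0.335 per hour

From N(t) = N₀·e^(rt): e^(r·6) = 213000/28500 = 7.4737.
r·6 = ln(7.4737) = 2.0114, so r = 2.0114/6 = 0.33523.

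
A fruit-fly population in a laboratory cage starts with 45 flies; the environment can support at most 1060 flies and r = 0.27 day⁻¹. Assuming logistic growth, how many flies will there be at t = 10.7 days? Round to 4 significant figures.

470.1 flies

A = (K − N₀)/N₀ = (1060 − 45)/45 = 22.556.
N(t) = K/(1 + A·e^(−rt)) = 1060/(1 + 22.556×e^(−0.27×10.7)).
e^(−2.889) = 0.055632; denominator = 1 + 22.556×0.055632 = 2.2548.
N = 1060/2.2548 = 470.107.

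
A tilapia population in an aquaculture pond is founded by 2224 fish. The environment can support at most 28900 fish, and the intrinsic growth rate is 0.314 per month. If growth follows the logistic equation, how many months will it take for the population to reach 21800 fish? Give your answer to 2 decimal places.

A = (K − N₀)/N₀ = (28900 − 2224)/2224 = 11.995.
Solve 28900/(1 + 11.995·e^(−0.314t)) = 21800: 1 + 11.995·e^(−0.314t) = 1.3257, so e^(−0.314t) = 0.0271529.
−0.314·t = ln(0.0271529) = -3.6063, so t = 3.6063/0.314 = 11.485.

11.48 months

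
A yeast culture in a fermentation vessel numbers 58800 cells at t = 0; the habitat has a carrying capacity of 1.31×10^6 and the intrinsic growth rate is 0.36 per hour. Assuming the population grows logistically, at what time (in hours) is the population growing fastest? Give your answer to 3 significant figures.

Logistic growth is fastest at N = K/2 = 655000.
A = (K − N₀)/N₀ = 21.279. Set K/(1 + A·e^(−rt)) = K/2 → A·e^(−rt) = 1.
e^(−0.36t) = 1/21.279 = 0.0469949, so t = ln(21.279)/0.36 = 3.0577/0.36 = 8.4937.

8.49 hours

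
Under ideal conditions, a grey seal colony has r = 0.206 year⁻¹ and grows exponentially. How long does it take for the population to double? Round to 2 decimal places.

Doubling time t_d = ln(2)/r = 0.6931/0.206 = 3.3648.

3.36 years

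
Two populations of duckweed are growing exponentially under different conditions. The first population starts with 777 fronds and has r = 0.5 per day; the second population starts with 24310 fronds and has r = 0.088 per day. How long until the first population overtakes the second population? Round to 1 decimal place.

8.4 days

Set 777·e^(0.5t) = 24310·e^(0.088t).
e^((0.5 − 0.088)t) = 24310/777 → e^(0.412·t) = 31.287.
0.412·t = ln(31.287) = 3.4432, so t = 3.4432/0.412 = 8.3573.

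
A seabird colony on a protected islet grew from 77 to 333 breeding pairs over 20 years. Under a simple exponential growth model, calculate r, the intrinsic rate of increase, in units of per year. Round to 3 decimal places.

0.073 per year

From N(t) = N₀·e^(rt): e^(r·20) = 333/77 = 4.3247.
r·20 = ln(4.3247) = 1.4643, so r = 1.4643/20 = 0.073217.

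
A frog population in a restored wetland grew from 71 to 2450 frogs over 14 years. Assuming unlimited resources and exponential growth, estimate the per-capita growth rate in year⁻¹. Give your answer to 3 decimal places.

From N(t) = N₀·e^(rt): e^(r·14) = 2450/71 = 34.507.
r·14 = ln(34.507) = 3.5412, so r = 3.5412/14 = 0.25294.

0.253 per year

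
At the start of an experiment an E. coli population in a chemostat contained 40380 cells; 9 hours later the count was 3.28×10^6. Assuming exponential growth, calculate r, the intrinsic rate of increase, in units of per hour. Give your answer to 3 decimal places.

0.489 per hour

From N(t) = N₀·e^(rt): e^(r·9) = 3.28×10^6/40380 = 81.228.
r·9 = ln(81.228) = 4.3973, so r = 4.3973/9 = 0.48858.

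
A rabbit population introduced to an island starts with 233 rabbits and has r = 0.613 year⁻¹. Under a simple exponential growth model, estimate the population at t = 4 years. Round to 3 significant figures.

2710 rabbits

N(t) = N₀·e^(rt) = 233 × e^(0.613×4) = 233 × e^2.452.
e^2.452 ≈ 11.612, so N ≈ 233 × 11.612 = 2705.49.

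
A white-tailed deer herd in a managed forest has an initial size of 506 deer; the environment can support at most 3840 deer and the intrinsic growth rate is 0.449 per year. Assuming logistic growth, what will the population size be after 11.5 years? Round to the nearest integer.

A = (K − N₀)/N₀ = (3840 − 506)/506 = 6.5889.
N(t) = K/(1 + A·e^(−rt)) = 3840/(1 + 6.5889×e^(−0.449×11.5)).
e^(−5.163) = 0.0057216; denominator = 1 + 6.5889×0.0057216 = 1.0377.
N = 3840/1.0377 = 3700.49.

3700 deer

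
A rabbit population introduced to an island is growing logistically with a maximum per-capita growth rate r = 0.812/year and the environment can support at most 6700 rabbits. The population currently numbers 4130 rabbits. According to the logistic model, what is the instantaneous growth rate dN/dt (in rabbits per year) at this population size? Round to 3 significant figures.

1290 rabbits per year

dN/dt = rN(1 − N/K) = 0.812 × 4130 × (1 − 4130/6700).
1 − 4130/6700 = 0.38358; dN/dt = 0.812 × 4130 × 0.38358 = 1286.4.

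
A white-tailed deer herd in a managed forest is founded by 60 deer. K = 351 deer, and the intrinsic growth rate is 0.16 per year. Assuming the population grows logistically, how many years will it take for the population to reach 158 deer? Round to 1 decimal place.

A = (K − N₀)/N₀ = (351 − 60)/60 = 4.85.
Solve 351/(1 + 4.85·e^(−0.16t)) = 158: 1 + 4.85·e^(−0.16t) = 2.2215, so e^(−0.16t) = 0.25186.
−0.16·t = ln(0.25186) = -1.3789, so t = 1.3789/0.16 = 8.618.

8.6 years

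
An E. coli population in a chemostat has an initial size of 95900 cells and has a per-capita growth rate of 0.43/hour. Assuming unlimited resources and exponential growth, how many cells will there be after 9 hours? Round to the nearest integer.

4597675 cells

N(t) = N₀·e^(rt) = 95900 × e^(0.43×9) = 95900 × e^3.87.
e^3.87 ≈ 47.942, so N ≈ 95900 × 47.942 = 4.597675×10^6.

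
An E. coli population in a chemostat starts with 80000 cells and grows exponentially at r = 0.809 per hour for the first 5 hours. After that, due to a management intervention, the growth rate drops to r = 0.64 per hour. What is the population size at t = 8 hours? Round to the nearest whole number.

31164242 cells

Phase 1: N(5) = 80000·e^(0.809×5) = 80000·e^4.045 = 4.568895×10^6.
Phase 2 runs for 8 − 5 = 3 hours at r = 0.64.
N(8) = 4.568895×10^6·e^(0.64×3) = 4.568895×10^6·e^1.92 = 3.116424×10^7.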